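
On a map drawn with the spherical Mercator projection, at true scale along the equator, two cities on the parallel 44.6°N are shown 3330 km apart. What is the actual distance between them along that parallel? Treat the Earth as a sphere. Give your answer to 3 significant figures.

The Mercator projection is conformal; its linear scale factor is the same in every direction and equals sec φ = 1/cos φ.
Along the parallel at 44.6°, map distances are exaggerated by k = sec 44.6° = 1.404.
True distance = 3330 / 1.404 = 3330 × cos 44.6° ≈ 2370 km.

2370 km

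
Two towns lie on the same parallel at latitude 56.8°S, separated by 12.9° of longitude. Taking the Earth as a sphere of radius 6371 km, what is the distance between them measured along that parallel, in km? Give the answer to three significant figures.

Arc length along a parallel = R cos φ · Δλ (with Δλ in radians).
= 6371 × cos 56.8° × (12.9° × π/180) = 6371 × 0.5476 × 0.2251 ≈ 785 km.

785 km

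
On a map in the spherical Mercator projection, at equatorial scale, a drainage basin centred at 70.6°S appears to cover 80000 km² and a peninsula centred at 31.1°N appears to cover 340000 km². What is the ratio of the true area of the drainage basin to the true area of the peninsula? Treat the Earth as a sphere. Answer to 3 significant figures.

Mercator's areal exaggeration is sec²φ; hence true area = (apparent area) · cos²φ.
True area of drainage basin: 80000 × cos²(70.6°) = 80000 × 0.1103 = 8826 km².
True area of peninsula: 340000 × cos²(31.1°) = 340000 × 0.7332 = 249300 km².
Ratio = 8826 / 249300 ≈ 0.0354.

0.0354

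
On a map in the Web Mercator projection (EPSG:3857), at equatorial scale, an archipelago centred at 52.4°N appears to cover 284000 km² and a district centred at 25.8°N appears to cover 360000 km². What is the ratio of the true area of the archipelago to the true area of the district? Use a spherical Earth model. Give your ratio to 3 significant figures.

Since Mercator area scale is 1/cos²φ, the true area equals the apparent area multiplied by cos²φ.
True area of archipelago: 284000 × cos²(52.4°) = 284000 × 0.3723 = 105700 km².
True area of district: 360000 × cos²(25.8°) = 360000 × 0.8106 = 291800 km².
Ratio = 105700 / 291800 ≈ 0.362.

0.362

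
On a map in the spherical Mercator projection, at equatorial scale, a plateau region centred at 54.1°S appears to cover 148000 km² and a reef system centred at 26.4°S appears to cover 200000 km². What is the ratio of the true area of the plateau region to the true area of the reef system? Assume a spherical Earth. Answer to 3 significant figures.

0.317

Since Mercator area scale is 1/cos²φ, the true area equals the apparent area multiplied by cos²φ.
True area of plateau region: 148000 × cos²(54.1°) = 148000 × 0.3438 = 50890 km².
True area of reef system: 200000 × cos²(26.4°) = 200000 × 0.8023 = 160500 km².
Ratio = 50890 / 160500 ≈ 0.317.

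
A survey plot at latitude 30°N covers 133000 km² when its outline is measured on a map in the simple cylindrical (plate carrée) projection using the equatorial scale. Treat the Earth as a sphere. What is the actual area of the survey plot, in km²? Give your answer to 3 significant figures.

115000 km²

Plate carrée maps x = Rλ, y = Rφ. The meridian scale is h = 1 and the parallel scale is k = 1/cos φ = sec φ.
Areal scale = h·k = 1 × sec φ; at 30°, h = 1.000, k = 1.155, so h·k = 1.155.
True area = apparent / (areal scale) = 133000 / 1.155 ≈ 115000 km².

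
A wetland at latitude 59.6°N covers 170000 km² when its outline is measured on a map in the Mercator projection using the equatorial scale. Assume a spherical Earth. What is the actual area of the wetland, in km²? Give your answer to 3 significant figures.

The Mercator projection is conformal; its linear scale factor is the same in every direction and equals sec φ = 1/cos φ.
Areal scale = k² = sec²φ = 1/cos²(59.6°) = 1/0.5060² = 3.905.
True area = apparent / (areal scale) = 170000 / 3.905 ≈ 43500 km².

43500 km²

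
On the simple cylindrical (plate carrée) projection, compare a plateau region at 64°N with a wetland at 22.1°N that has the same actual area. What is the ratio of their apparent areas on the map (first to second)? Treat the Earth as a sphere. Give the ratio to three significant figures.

2.11

For the equirectangular projection with φ₀ = 0 (plate carrée), h = 1 along meridians and k = sec φ along parallels.
Areal scale at 64°: h·k = 1.000 × 2.281 = 2.281.
Areal scale at 22.1°: h·k = 1.000 × 1.079 = 1.079.
Ratio = 2.281/1.079 ≈ 2.11.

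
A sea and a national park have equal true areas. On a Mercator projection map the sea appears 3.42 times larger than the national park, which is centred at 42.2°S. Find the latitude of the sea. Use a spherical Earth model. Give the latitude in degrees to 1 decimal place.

For equal true areas on Mercator, apparent areas scale as sec²φ, so the ratio is cos²φ₂ / cos²φ₁.
cos²φ₂ / cos²φ₁ = 3.42  ⇒  cos φ₁ = cos 42.2° / √3.42 = 0.7408/1.849 = 0.4006.
φ₁ = arccos(0.4006) ≈ 66.4°.

66.4°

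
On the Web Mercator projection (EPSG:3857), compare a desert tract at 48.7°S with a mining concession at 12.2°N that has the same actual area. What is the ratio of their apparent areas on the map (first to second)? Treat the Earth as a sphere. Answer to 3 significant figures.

2.19

On Mercator, area is exaggerated by sec²φ = 1/cos²φ.
At 48.7°: sec²(48.7°) = 1/0.6600² = 2.296.
At 12.2°: sec²(12.2°) = 1/0.9774² = 1.047.
Ratio = 2.296/1.047 = cos²(12.2°)/cos²(48.7°) ≈ 2.19.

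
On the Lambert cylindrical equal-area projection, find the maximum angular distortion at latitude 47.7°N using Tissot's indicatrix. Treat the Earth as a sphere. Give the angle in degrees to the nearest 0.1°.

44.2°

The Lambert cylindrical equal-area projection is the cylindrical equal-area projection with its standard parallel at the equator (φ₀ = 0). For cylindrical equal-area with standard parallel φ₀, h = cos φ / cos φ₀ and k = cos φ₀ / cos φ, so h·k = 1.
At 47.7°: h = 0.6730, k = 1.486; principal scales a = 1.486, b = 0.6730.
sin(ω/2) = (a − b)/(a + b) = 0.8128/2.159 = 0.3765, so ω = 2 arcsin(0.3765) ≈ 44.2°.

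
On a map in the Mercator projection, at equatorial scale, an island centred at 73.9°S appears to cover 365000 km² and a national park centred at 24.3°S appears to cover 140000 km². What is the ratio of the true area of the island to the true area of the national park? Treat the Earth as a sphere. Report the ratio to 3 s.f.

0.241

On Mercator the areal scale is sec²φ, so true area = apparent × cos²φ.
True area of island: 365000 × cos²(73.9°) = 365000 × 0.07690 = 28070 km².
True area of national park: 140000 × cos²(24.3°) = 140000 × 0.8307 = 116300 km².
Ratio = 28070 / 116300 ≈ 0.241.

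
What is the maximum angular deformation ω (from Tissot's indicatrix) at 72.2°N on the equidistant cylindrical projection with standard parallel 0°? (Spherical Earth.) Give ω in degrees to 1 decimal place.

For the equirectangular projection with φ₀ = 0 (plate carrée), h = 1 along meridians and k = sec φ along parallels.
At 72.2°: h = 1.000, k = 3.271; principal scales a = 3.271, b = 1.000.
sin(ω/2) = (a − b)/(a + b) = 2.271/4.271 = 0.5318, so ω = 2 arcsin(0.5318) ≈ 64.2°.

64.2°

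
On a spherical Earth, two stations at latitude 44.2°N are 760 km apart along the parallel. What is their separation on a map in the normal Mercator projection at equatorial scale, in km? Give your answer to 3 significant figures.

1060 km

Mercator is conformal, so the point scale is isotropic: h = k = sec φ = 1/cos φ.
Along the parallel, k = sec 44.2° = 1/0.7169 = 1.395.
Map distance = 760 × 1.395 ≈ 1060 km.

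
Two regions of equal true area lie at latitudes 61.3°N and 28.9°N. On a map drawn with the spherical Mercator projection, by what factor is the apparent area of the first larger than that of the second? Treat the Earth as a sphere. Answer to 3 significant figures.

Mercator areal scale is sec²φ.
At 61.3°: sec²(61.3°) = 1/0.4802² = 4.336.
At 28.9°: sec²(28.9°) = 1/0.8755² = 1.305.
Ratio = 4.336/1.305 = cos²(28.9°)/cos²(61.3°) ≈ 3.32.

3.32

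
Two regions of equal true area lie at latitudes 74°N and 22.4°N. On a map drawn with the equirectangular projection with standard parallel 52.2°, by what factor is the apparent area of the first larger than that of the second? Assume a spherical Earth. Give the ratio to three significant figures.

With standard parallel φ₀ = 52.2°, the equirectangular projection gives x = Rλ cos φ₀, y = Rφ, so h = 1 and k = cos 52.2° / cos φ.
Areal scale at 74°: h·k = 1.000 × 2.224 = 2.224.
Areal scale at 22.4°: h·k = 1.000 × 0.6629 = 0.6629.
Ratio = 2.224/0.6629 ≈ 3.35.

3.35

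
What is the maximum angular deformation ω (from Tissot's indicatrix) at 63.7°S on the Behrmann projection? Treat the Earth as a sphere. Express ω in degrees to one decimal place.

71.6°

The Behrmann projection is cylindrical equal-area with φ₀ = 30°. Cylindrical equal-area (φ₀ = 30°): h = cos φ / cos 30° along meridians, k = cos 30° / cos φ along parallels; h·k = 1.
At 63.7°: h = 0.5116, k = 1.955; principal scales a = 1.955, b = 0.5116.
sin(ω/2) = (a − b)/(a + b) = 1.443/2.466 = 0.5851, so ω = 2 arcsin(0.5851) ≈ 71.6°.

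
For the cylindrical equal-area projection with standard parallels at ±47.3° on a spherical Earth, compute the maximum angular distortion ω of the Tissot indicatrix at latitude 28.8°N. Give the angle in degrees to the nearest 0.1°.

A cylindrical equal-area projection with standard parallel φ₀ has meridian scale h = cos φ / cos φ₀ and parallel scale k = cos φ₀ / cos φ (so areas are preserved, h·k = 1).
At 28.8°: h = 1.292, k = 0.7739; principal scales a = 1.292, b = 0.7739.
sin(ω/2) = (a − b)/(a + b) = 0.5183/2.066 = 0.2509, so ω = 2 arcsin(0.2509) ≈ 29.1°.

29.1°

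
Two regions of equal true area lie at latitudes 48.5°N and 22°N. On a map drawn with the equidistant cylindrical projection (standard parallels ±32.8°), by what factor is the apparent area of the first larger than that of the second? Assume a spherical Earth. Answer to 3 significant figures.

1.40

With standard parallel φ₀ = 32.8°, the equirectangular projection gives x = Rλ cos φ₀, y = Rφ, so h = 1 and k = cos 32.8° / cos φ.
Areal scale at 48.5°: h·k = 1.000 × 1.269 = 1.269.
Areal scale at 22°: h·k = 1.000 × 0.9066 = 0.9066.
Ratio = 1.269/0.9066 ≈ 1.40.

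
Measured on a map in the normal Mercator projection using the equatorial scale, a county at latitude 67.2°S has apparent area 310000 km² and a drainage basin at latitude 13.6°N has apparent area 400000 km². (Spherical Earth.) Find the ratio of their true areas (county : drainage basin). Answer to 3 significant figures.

0.123

Mercator's areal exaggeration is sec²φ; hence true area = (apparent area) · cos²φ.
True area of county: 310000 × cos²(67.2°) = 310000 × 0.1502 = 46550 km².
True area of drainage basin: 400000 × cos²(13.6°) = 400000 × 0.9447 = 377900 km².
Ratio = 46550 / 377900 ≈ 0.123.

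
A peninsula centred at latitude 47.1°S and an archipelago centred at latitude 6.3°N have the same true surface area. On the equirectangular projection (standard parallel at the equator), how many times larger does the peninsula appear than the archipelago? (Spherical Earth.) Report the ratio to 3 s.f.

Plate carrée maps x = Rλ, y = Rφ. The meridian scale is h = 1 and the parallel scale is k = 1/cos φ = sec φ.
Areal scale at 47.1°: h·k = 1.000 × 1.469 = 1.469.
Areal scale at 6.3°: h·k = 1.000 × 1.006 = 1.006.
Ratio = 1.469/1.006 ≈ 1.46.

1.46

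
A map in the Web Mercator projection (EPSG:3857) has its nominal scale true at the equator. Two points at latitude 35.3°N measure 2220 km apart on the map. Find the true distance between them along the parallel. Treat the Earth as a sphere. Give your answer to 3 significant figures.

1810 km

For Mercator, h = k = sec φ (a conformal cylindrical projection has a single point scale, 1/cos φ).
Along the parallel at 35.3°, map distances are exaggerated by k = sec 35.3° = 1.225.
True distance = 2220 / 1.225 = 2220 × cos 35.3° ≈ 1810 km.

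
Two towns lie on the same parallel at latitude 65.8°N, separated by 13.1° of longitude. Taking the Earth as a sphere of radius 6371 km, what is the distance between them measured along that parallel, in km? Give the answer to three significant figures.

Arc length along a parallel = R cos φ · Δλ (with Δλ in radians).
= 6371 × cos 65.8° × (13.1° × π/180) = 6371 × 0.4099 × 0.2286 ≈ 597 km.

597 km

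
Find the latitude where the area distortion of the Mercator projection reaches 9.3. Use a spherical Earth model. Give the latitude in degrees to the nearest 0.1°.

Mercator areal scale is sec²φ.
sec²φ = 9.3  ⇒  cos²φ = 0.1075  ⇒  cos φ = 0.3279.
φ = arccos(0.3279) ≈ 70.9°.

70.9°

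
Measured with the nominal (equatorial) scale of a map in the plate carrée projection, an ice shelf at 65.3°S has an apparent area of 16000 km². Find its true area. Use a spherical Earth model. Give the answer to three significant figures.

In the plate carrée (x = Rλ, y = Rφ), meridians are true-scale (h = 1) and parallels are stretched by k = sec φ.
Areal scale = h·k = 1 × sec φ; at 65.3°, h = 1.000, k = 2.393, so h·k = 2.393.
True area = apparent / (areal scale) = 16000 / 2.393 ≈ 6690 km².

6690 km²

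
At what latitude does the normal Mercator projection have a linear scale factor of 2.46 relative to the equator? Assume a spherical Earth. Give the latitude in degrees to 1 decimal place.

66.0°

Mercator scale is k = sec φ = 1/cos φ.
1/cos φ = 2.46  ⇒  cos φ = 0.4065  ⇒  φ = arccos(0.4065) ≈ 66.0°.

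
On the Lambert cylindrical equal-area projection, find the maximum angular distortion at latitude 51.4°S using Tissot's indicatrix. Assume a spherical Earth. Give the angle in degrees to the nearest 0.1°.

52.2°

The Lambert cylindrical equal-area projection is the cylindrical equal-area projection with its standard parallel at the equator (φ₀ = 0). A cylindrical equal-area projection with standard parallel φ₀ has meridian scale h = cos φ / cos φ₀ and parallel scale k = cos φ₀ / cos φ (so areas are preserved, h·k = 1).
At 51.4°: h = 0.6239, k = 1.603; principal scales a = 1.603, b = 0.6239.
sin(ω/2) = (a − b)/(a + b) = 0.9790/2.227 = 0.4397, so ω = 2 arcsin(0.4397) ≈ 52.2°.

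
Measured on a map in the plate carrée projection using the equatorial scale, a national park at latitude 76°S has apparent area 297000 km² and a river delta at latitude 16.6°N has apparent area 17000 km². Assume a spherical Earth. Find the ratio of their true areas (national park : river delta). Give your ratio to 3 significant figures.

Plate carrée has h = 1 and k = sec φ, giving areal scale sec φ; true area = (apparent area) · cos φ.
True area of national park: 297000 × cos(76°) = 297000 × 0.2419 = 71850 km².
True area of river delta: 17000 × cos(16.6°) = 17000 × 0.9583 = 16290 km².
Ratio = 71850 / 16290 ≈ 4.41.

4.41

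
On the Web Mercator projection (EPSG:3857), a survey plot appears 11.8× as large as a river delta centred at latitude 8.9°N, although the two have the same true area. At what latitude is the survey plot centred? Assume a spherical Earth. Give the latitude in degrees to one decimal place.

Mercator areal scale is sec²φ, so apparent-area ratio = sec²φ₁ / sec²φ₂ = cos²φ₂ / cos²φ₁.
cos²φ₂ / cos²φ₁ = 11.8  ⇒  cos φ₁ = cos 8.9° / √11.8 = 0.9880/3.435 = 0.2876.
φ₁ = arccos(0.2876) ≈ 73.3°.

73.3°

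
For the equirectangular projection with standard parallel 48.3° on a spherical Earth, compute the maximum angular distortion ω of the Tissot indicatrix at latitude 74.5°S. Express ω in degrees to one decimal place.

The equidistant cylindrical projection with φ₀ = 48.3° has h = 1 (meridians true) and k = cos φ₀ / cos φ along parallels.
At 74.5°: h = 1.000, k = 2.489; principal scales a = 2.489, b = 1.000.
sin(ω/2) = (a − b)/(a + b) = 1.489/3.489 = 0.4268, so ω = 2 arcsin(0.4268) ≈ 50.5°.

50.5°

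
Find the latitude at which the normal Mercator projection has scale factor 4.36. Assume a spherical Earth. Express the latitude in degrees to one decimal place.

76.7°

Mercator scale is k = sec φ = 1/cos φ.
1/cos φ = 4.36  ⇒  cos φ = 0.2294  ⇒  φ = arccos(0.2294) ≈ 76.7°.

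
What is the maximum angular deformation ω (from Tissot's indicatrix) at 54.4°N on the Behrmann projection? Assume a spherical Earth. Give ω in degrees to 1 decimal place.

44.4°

Behrmann is a cylindrical equal-area projection with standard parallels at ±30°. For cylindrical equal-area with standard parallel φ₀, h = cos φ / cos φ₀ and k = cos φ₀ / cos φ, so h·k = 1.
At 54.4°: h = 0.6722, k = 1.488; principal scales a = 1.488, b = 0.6722.
sin(ω/2) = (a − b)/(a + b) = 0.8155/2.160 = 0.3776, so ω = 2 arcsin(0.3776) ≈ 44.4°.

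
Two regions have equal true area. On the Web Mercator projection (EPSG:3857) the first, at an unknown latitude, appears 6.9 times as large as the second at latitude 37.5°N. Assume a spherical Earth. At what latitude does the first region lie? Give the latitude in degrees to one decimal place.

72.4°

For equal true areas on Mercator, apparent areas scale as sec²φ, so the ratio is cos²φ₂ / cos²φ₁.
cos²φ₂ / cos²φ₁ = 6.9  ⇒  cos φ₁ = cos 37.5° / √6.9 = 0.7934/2.627 = 0.3020.
φ₁ = arccos(0.3020) ≈ 72.4°.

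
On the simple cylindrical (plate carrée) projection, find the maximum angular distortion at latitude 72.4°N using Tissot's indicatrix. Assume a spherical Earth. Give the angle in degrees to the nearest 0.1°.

64.8°

Plate carrée maps x = Rλ, y = Rφ. The meridian scale is h = 1 and the parallel scale is k = 1/cos φ = sec φ.
At 72.4°: h = 1.000, k = 3.307; principal scales a = 3.307, b = 1.000.
sin(ω/2) = (a − b)/(a + b) = 2.307/4.307 = 0.5357, so ω = 2 arcsin(0.5357) ≈ 64.8°.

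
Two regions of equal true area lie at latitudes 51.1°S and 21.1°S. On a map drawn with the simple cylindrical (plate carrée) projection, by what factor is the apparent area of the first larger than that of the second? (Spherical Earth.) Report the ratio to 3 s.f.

1.49

For the equirectangular projection with φ₀ = 0 (plate carrée), h = 1 along meridians and k = sec φ along parallels.
Areal scale at 51.1°: h·k = 1.000 × 1.592 = 1.592.
Areal scale at 21.1°: h·k = 1.000 × 1.072 = 1.072.
Ratio = 1.592/1.072 ≈ 1.49.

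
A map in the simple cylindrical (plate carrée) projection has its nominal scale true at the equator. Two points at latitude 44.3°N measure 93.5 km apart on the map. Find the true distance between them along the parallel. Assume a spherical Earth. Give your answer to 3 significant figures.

66.9 km

In the plate carrée (x = Rλ, y = Rφ), meridians are true-scale (h = 1) and parallels are stretched by k = sec φ.
Along the parallel at 44.3°, map distances are exaggerated by k = sec 44.3° = 1.397.
True distance = 93.5 / 1.397 = 93.5 × cos 44.3° ≈ 66.9 km.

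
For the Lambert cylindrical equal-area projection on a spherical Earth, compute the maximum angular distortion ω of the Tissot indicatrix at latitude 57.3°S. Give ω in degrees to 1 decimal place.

The Lambert cylindrical equal-area projection is the cylindrical equal-area projection with its standard parallel at the equator (φ₀ = 0). Cylindrical equal-area (φ₀ = 0°): h = cos φ / cos 0° along meridians, k = cos 0° / cos φ along parallels; h·k = 1.
At 57.3°: h = 0.5402, k = 1.851; principal scales a = 1.851, b = 0.5402.
sin(ω/2) = (a − b)/(a + b) = 1.311/2.391 = 0.5482, so ω = 2 arcsin(0.5482) ≈ 66.5°.

66.5°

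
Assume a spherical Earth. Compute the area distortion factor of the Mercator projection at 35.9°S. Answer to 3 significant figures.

The Mercator projection is conformal; its linear scale factor is the same in every direction and equals sec φ = 1/cos φ.
Areal scale = k² = sec²φ = 1/cos²(35.9°) = 1/0.8100² = 1.524.

1.52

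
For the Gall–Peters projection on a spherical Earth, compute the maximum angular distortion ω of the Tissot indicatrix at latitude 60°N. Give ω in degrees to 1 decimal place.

38.9°

The Gall–Peters projection is cylindrical equal-area with φ₀ = 45°. A cylindrical equal-area projection with standard parallel φ₀ has meridian scale h = cos φ / cos φ₀ and parallel scale k = cos φ₀ / cos φ (so areas are preserved, h·k = 1).
At 60°: h = 0.7071, k = 1.414; principal scales a = 1.414, b = 0.7071.
sin(ω/2) = (a − b)/(a + b) = 0.7071/2.121 = 0.3333, so ω = 2 arcsin(0.3333) ≈ 38.9°.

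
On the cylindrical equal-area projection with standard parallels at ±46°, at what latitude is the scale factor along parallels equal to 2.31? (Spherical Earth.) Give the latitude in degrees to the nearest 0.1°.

72.5°

For cylindrical equal-area with standard parallel φ₀, h = cos φ / cos φ₀ and k = cos φ₀ / cos φ, so h·k = 1.
k = cos φ₀ / cos φ = 2.31  ⇒  cos φ = cos 46° / 2.31 = 0.3007.
φ = arccos(0.3007) ≈ 72.5°.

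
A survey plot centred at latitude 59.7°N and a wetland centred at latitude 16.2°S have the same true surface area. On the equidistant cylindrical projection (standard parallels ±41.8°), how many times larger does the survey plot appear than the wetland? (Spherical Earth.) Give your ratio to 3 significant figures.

1.90

The equidistant cylindrical projection with φ₀ = 41.8° has h = 1 (meridians true) and k = cos φ₀ / cos φ along parallels.
Areal scale at 59.7°: h·k = 1.000 × 1.478 = 1.478.
Areal scale at 16.2°: h·k = 1.000 × 0.7763 = 0.7763.
Ratio = 1.478/0.7763 ≈ 1.90.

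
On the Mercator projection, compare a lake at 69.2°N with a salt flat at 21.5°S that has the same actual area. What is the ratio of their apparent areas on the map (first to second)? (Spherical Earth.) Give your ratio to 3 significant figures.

On Mercator, area is exaggerated by sec²φ = 1/cos²φ.
At 69.2°: sec²(69.2°) = 1/0.3551² = 7.930.
At 21.5°: sec²(21.5°) = 1/0.9304² = 1.155.
Ratio = 7.930/1.155 = cos²(21.5°)/cos²(69.2°) ≈ 6.86.

6.86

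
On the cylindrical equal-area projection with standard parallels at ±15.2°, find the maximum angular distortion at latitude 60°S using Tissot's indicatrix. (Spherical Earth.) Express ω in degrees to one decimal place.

70.4°

Cylindrical equal-area (φ₀ = 15.2°): h = cos φ / cos 15.2° along meridians, k = cos 15.2° / cos φ along parallels; h·k = 1.
At 60°: h = 0.5181, k = 1.930; principal scales a = 1.930, b = 0.5181.
sin(ω/2) = (a − b)/(a + b) = 1.412/2.448 = 0.5767, so ω = 2 arcsin(0.5767) ≈ 70.4°.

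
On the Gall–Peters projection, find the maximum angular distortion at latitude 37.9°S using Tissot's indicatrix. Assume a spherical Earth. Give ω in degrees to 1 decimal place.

The Gall–Peters projection is cylindrical equal-area with φ₀ = 45°. A cylindrical equal-area projection with standard parallel φ₀ has meridian scale h = cos φ / cos φ₀ and parallel scale k = cos φ₀ / cos φ (so areas are preserved, h·k = 1).
At 37.9°: h = 1.116, k = 0.8961; principal scales a = 1.116, b = 0.8961.
sin(ω/2) = (a − b)/(a + b) = 0.2198/2.012 = 0.1093, so ω = 2 arcsin(0.1093) ≈ 12.5°.

12.5°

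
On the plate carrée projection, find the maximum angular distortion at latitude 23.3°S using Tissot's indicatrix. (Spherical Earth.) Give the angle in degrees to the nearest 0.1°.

4.9°

In the plate carrée (x = Rλ, y = Rφ), meridians are true-scale (h = 1) and parallels are stretched by k = sec φ.
At 23.3°: h = 1.000, k = 1.089; principal scales a = 1.089, b = 1.000.
sin(ω/2) = (a − b)/(a + b) = 0.08880/2.089 = 0.04251, so ω = 2 arcsin(0.04251) ≈ 4.9°.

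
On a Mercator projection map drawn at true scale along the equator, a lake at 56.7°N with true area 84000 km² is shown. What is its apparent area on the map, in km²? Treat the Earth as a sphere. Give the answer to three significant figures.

279000 km²

Mercator is conformal, so the point scale is isotropic: h = k = sec φ = 1/cos φ.
Areal scale = k² = sec²φ = 1/cos²(56.7°) = 1/0.5490² = 3.318.
Apparent area = 84000 × 3.318 ≈ 279000 km².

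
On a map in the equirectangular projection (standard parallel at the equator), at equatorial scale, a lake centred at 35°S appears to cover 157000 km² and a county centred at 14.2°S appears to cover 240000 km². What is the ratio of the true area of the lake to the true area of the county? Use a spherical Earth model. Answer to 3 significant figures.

On the plate carrée, areal scale = h·k = 1 × sec φ, so true area = apparent × cos φ.
True area of lake: 157000 × cos(35°) = 157000 × 0.8192 = 128600 km².
True area of county: 240000 × cos(14.2°) = 240000 × 0.9694 = 232700 km².
Ratio = 128600 / 232700 ≈ 0.553.

0.553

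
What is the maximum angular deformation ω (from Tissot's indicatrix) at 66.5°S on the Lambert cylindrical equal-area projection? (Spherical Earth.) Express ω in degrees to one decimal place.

93.0°

The Lambert cylindrical equal-area projection is the cylindrical equal-area projection with its standard parallel at the equator (φ₀ = 0). A cylindrical equal-area projection with standard parallel φ₀ has meridian scale h = cos φ / cos φ₀ and parallel scale k = cos φ₀ / cos φ (so areas are preserved, h·k = 1).
At 66.5°: h = 0.3987, k = 2.508; principal scales a = 2.508, b = 0.3987.
sin(ω/2) = (a − b)/(a + b) = 2.109/2.907 = 0.7256, so ω = 2 arcsin(0.7256) ≈ 93.0°.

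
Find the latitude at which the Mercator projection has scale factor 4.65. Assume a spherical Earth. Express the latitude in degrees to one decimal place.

Mercator scale is k = sec φ = 1/cos φ.
1/cos φ = 4.65  ⇒  cos φ = 0.2151  ⇒  φ = arccos(0.2151) ≈ 77.6°.

77.6°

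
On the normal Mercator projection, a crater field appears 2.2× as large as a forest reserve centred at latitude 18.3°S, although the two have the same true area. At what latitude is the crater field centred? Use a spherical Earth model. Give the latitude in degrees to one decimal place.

On Mercator, (apparent₁)/(apparent₂) = sec²φ₁ / sec²φ₂ when true areas are equal.
cos²φ₂ / cos²φ₁ = 2.2  ⇒  cos φ₁ = cos 18.3° / √2.2 = 0.9494/1.483 = 0.6401.
φ₁ = arccos(0.6401) ≈ 50.2°.

50.2°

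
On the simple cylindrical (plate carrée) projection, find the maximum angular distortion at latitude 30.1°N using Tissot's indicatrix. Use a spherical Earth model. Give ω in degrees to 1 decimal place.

8.3°

In the plate carrée (x = Rλ, y = Rφ), meridians are true-scale (h = 1) and parallels are stretched by k = sec φ.
At 30.1°: h = 1.000, k = 1.156; principal scales a = 1.156, b = 1.000.
sin(ω/2) = (a − b)/(a + b) = 0.1559/2.156 = 0.07230, so ω = 2 arcsin(0.07230) ≈ 8.3°.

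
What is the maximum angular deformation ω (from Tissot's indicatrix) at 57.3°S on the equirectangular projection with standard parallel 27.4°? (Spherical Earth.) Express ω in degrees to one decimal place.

The equidistant cylindrical projection with φ₀ = 27.4° has h = 1 (meridians true) and k = cos φ₀ / cos φ along parallels.
At 57.3°: h = 1.000, k = 1.643; principal scales a = 1.643, b = 1.000.
sin(ω/2) = (a − b)/(a + b) = 0.6434/2.643 = 0.2434, so ω = 2 arcsin(0.2434) ≈ 28.2°.

28.2°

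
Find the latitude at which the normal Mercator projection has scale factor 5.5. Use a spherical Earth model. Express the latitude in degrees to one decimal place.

Mercator scale is k = sec φ = 1/cos φ.
1/cos φ = 5.5  ⇒  cos φ = 0.1818  ⇒  φ = arccos(0.1818) ≈ 79.5°.

79.5°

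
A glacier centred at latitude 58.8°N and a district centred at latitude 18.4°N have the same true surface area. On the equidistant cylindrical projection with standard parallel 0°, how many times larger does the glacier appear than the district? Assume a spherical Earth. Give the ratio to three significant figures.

1.83

For the equirectangular projection with φ₀ = 0 (plate carrée), h = 1 along meridians and k = sec φ along parallels.
Areal scale at 58.8°: h·k = 1.000 × 1.930 = 1.930.
Areal scale at 18.4°: h·k = 1.000 × 1.054 = 1.054.
Ratio = 1.930/1.054 ≈ 1.83.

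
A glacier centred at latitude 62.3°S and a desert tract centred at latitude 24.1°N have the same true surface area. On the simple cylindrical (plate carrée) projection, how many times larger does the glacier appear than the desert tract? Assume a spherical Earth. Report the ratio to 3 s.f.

For the equirectangular projection with φ₀ = 0 (plate carrée), h = 1 along meridians and k = sec φ along parallels.
Areal scale at 62.3°: h·k = 1.000 × 2.151 = 2.151.
Areal scale at 24.1°: h·k = 1.000 × 1.095 = 1.095.
Ratio = 2.151/1.095 ≈ 1.96.

1.96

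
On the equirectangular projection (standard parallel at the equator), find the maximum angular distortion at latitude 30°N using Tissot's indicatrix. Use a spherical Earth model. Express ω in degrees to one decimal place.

8.2°

For the equirectangular projection with φ₀ = 0 (plate carrée), h = 1 along meridians and k = sec φ along parallels.
At 30°: h = 1.000, k = 1.155; principal scales a = 1.155, b = 1.000.
sin(ω/2) = (a − b)/(a + b) = 0.1547/2.155 = 0.07180, so ω = 2 arcsin(0.07180) ≈ 8.2°.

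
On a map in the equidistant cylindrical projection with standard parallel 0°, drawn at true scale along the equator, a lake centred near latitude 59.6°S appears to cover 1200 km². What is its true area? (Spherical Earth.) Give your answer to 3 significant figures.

Plate carrée maps x = Rλ, y = Rφ. The meridian scale is h = 1 and the parallel scale is k = 1/cos φ = sec φ.
Areal scale = h·k = 1 × sec φ; at 59.6°, h = 1.000, k = 1.976, so h·k = 1.976.
True area = apparent / (areal scale) = 1200 / 1.976 ≈ 607 km².

607 km²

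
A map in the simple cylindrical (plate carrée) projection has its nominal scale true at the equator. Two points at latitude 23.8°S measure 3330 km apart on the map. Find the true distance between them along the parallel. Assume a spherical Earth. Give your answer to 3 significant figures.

3050 km

For the equirectangular projection with φ₀ = 0 (plate carrée), h = 1 along meridians and k = sec φ along parallels.
Along the parallel at 23.8°, map distances are exaggerated by k = sec 23.8° = 1.093.
True distance = 3330 / 1.093 = 3330 × cos 23.8° ≈ 3050 km.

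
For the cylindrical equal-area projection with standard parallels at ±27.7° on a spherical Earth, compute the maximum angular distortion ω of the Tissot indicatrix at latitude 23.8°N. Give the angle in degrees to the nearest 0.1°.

3.8°

For cylindrical equal-area with standard parallel φ₀, h = cos φ / cos φ₀ and k = cos φ₀ / cos φ, so h·k = 1.
At 23.8°: h = 1.033, k = 0.9677; principal scales a = 1.033, b = 0.9677.
sin(ω/2) = (a − b)/(a + b) = 0.06571/2.001 = 0.03284, so ω = 2 arcsin(0.03284) ≈ 3.8°.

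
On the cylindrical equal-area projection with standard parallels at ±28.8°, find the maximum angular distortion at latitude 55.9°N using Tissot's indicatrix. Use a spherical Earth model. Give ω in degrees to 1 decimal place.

Cylindrical equal-area (φ₀ = 28.8°): h = cos φ / cos 28.8° along meridians, k = cos 28.8° / cos φ along parallels; h·k = 1.
At 55.9°: h = 0.6398, k = 1.563; principal scales a = 1.563, b = 0.6398.
sin(ω/2) = (a − b)/(a + b) = 0.9233/2.203 = 0.4191, so ω = 2 arcsin(0.4191) ≈ 49.6°.

49.6°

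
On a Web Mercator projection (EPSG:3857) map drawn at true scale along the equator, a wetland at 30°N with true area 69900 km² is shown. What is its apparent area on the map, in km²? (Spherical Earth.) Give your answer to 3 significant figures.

93200 km²

The Mercator projection is conformal; its linear scale factor is the same in every direction and equals sec φ = 1/cos φ.
Areal scale = k² = sec²φ = 1/cos²(30°) = 1/0.8660² = 1.333.
Apparent area = 69900 × 1.333 ≈ 93200 km².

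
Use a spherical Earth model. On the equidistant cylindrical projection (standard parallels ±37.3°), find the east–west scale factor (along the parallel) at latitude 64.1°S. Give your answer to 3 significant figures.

1.82

With standard parallel φ₀ = 37.3°, the equirectangular projection gives x = Rλ cos φ₀, y = Rφ, so h = 1 and k = cos 37.3° / cos φ.
k = cos 37.3° / cos 64.1° = 0.7955/0.4368 = 1.821.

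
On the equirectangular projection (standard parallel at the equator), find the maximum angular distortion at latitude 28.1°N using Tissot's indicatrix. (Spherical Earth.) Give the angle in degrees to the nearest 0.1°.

In the plate carrée (x = Rλ, y = Rφ), meridians are true-scale (h = 1) and parallels are stretched by k = sec φ.
At 28.1°: h = 1.000, k = 1.134; principal scales a = 1.134, b = 1.000.
sin(ω/2) = (a − b)/(a + b) = 0.1336/2.134 = 0.06263, so ω = 2 arcsin(0.06263) ≈ 7.2°.

7.2°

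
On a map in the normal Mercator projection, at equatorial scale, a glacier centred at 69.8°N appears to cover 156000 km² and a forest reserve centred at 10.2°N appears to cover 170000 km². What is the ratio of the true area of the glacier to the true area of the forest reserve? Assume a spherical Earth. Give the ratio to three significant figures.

0.113

Since Mercator area scale is 1/cos²φ, the true area equals the apparent area multiplied by cos²φ.
True area of glacier: 156000 × cos²(69.8°) = 156000 × 0.1192 = 18600 km².
True area of forest reserve: 170000 × cos²(10.2°) = 170000 × 0.9686 = 164700 km².
Ratio = 18600 / 164700 ≈ 0.113.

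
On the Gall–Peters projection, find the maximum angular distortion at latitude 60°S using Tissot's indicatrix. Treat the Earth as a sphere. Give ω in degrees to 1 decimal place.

Gall–Peters is a cylindrical equal-area projection with standard parallels at ±45°. For cylindrical equal-area with standard parallel φ₀, h = cos φ / cos φ₀ and k = cos φ₀ / cos φ, so h·k = 1.
At 60°: h = 0.7071, k = 1.414; principal scales a = 1.414, b = 0.7071.
sin(ω/2) = (a − b)/(a + b) = 0.7071/2.121 = 0.3333, so ω = 2 arcsin(0.3333) ≈ 38.9°.

38.9°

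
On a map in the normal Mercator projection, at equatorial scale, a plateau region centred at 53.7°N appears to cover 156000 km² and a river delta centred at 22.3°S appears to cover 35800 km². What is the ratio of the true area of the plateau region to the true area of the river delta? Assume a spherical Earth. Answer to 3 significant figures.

Since Mercator area scale is 1/cos²φ, the true area equals the apparent area multiplied by cos²φ.
True area of plateau region: 156000 × cos²(53.7°) = 156000 × 0.3505 = 54670 km².
True area of river delta: 35800 × cos²(22.3°) = 35800 × 0.8560 = 30650 km².
Ratio = 54670 / 30650 ≈ 1.78.

1.78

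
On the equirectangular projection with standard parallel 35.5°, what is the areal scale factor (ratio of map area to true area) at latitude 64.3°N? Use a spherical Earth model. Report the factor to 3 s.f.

1.88

The equidistant cylindrical projection with φ₀ = 35.5° has h = 1 (meridians true) and k = cos φ₀ / cos φ along parallels.
Areal scale = h·k = 1 × cos φ₀ / cos φ; at 64.3°, h = 1.000, k = 1.877, so h·k = 1.877.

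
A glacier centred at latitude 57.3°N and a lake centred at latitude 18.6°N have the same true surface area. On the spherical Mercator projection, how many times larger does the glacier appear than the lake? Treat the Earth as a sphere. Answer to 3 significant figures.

3.08

On Mercator, area is exaggerated by sec²φ = 1/cos²φ.
At 57.3°: sec²(57.3°) = 1/0.5402² = 3.426.
At 18.6°: sec²(18.6°) = 1/0.9478² = 1.113.
Ratio = 3.426/1.113 = cos²(18.6°)/cos²(57.3°) ≈ 3.08.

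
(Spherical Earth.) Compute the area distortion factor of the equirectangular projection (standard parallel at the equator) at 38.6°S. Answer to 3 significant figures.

1.28

For the equirectangular projection with φ₀ = 0 (plate carrée), h = 1 along meridians and k = sec φ along parallels.
Areal scale = h·k = 1 × sec φ; at 38.6°, h = 1.000, k = 1.280, so h·k = 1.280.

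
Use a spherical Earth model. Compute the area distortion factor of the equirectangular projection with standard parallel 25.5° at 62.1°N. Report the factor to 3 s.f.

In the equirectangular projection with standard parallel φ₀ = 25.5° (x = Rλ cos φ₀, y = Rφ), meridians are true-scale (h = 1) and the parallel scale is k = cos φ₀ / cos φ.
Areal scale = h·k = 1 × cos φ₀ / cos φ; at 62.1°, h = 1.000, k = 1.929, so h·k = 1.929.

1.93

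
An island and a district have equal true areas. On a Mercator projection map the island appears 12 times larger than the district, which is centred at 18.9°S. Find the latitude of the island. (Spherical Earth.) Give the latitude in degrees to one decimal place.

For equal true areas on Mercator, apparent areas scale as sec²φ, so the ratio is cos²φ₂ / cos²φ₁.
cos²φ₂ / cos²φ₁ = 12  ⇒  cos φ₁ = cos 18.9° / √12 = 0.9461/3.464 = 0.2731.
φ₁ = arccos(0.2731) ≈ 74.2°.

74.2°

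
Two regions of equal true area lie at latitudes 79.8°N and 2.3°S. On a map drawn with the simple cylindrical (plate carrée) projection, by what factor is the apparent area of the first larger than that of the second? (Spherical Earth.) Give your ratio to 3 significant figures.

Plate carrée maps x = Rλ, y = Rφ. The meridian scale is h = 1 and the parallel scale is k = 1/cos φ = sec φ.
Areal scale at 79.8°: h·k = 1.000 × 5.647 = 5.647.
Areal scale at 2.3°: h·k = 1.000 × 1.001 = 1.001.
Ratio = 5.647/1.001 ≈ 5.64.

5.64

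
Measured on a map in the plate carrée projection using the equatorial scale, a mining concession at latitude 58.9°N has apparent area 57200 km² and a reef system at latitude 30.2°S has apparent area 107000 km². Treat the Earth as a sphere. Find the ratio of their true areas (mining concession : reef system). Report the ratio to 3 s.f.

Plate carrée has h = 1 and k = sec φ, giving areal scale sec φ; true area = (apparent area) · cos φ.
True area of mining concession: 57200 × cos(58.9°) = 57200 × 0.5165 = 29550 km².
True area of reef system: 107000 × cos(30.2°) = 107000 × 0.8643 = 92480 km².
Ratio = 29550 / 92480 ≈ 0.319.

0.319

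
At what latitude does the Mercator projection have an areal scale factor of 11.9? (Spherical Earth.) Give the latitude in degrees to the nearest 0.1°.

73.1°

Mercator areal scale is sec²φ.
sec²φ = 11.9  ⇒  cos²φ = 0.08403  ⇒  cos φ = 0.2899.
φ = arccos(0.2899) ≈ 73.1°.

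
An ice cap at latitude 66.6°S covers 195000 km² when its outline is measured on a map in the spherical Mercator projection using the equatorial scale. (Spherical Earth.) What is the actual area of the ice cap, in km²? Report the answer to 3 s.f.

30800 km²

The Mercator projection is conformal; its linear scale factor is the same in every direction and equals sec φ = 1/cos φ.
Areal scale = k² = sec²φ = 1/cos²(66.6°) = 1/0.3971² = 6.340.
True area = apparent / (areal scale) = 195000 / 6.340 ≈ 30800 km².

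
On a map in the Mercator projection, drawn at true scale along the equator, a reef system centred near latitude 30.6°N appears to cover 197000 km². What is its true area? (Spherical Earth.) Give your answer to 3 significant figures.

146000 km²

For Mercator, h = k = sec φ (a conformal cylindrical projection has a single point scale, 1/cos φ).
Areal scale = k² = sec²φ = 1/cos²(30.6°) = 1/0.8607² = 1.350.
True area = apparent / (areal scale) = 197000 / 1.350 ≈ 146000 km².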